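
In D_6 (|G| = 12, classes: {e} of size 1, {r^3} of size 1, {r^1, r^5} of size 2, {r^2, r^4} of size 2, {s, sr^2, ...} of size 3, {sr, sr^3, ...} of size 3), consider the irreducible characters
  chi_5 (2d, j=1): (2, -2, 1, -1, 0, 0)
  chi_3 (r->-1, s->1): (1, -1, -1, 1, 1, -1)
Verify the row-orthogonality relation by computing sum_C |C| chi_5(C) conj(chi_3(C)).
Sum = 0; so <chi_5, chi_3> = 0 (distinct irreducibles are orthogonal).

Compute term by term over conjugacy classes (|C| * chi_5(C) * conj(chi_3(C))):
  1*(2)*conj(1) + 1*(-2)*conj(-1) + 2*(1)*conj(-1) + 2*(-1)*conj(1) + 3*(0)*conj(1) + 3*(0)*conj(-1)
  = (2) + (2) + (-2) + (-2) + (0) + (0)
  = 0.
Dividing by |G| = 12 gives 0/12 = 0, matching the row-orthogonality relation <chi_5, chi_3> = [chi_5 = chi_3].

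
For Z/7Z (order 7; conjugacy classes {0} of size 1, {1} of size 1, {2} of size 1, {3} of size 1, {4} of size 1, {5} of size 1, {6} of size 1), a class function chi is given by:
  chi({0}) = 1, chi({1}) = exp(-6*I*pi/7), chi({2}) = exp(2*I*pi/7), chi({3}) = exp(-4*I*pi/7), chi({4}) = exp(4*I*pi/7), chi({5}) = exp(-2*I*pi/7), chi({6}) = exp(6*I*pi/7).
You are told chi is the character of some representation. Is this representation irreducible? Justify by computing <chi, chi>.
Irreducible: <chi, chi> = 1.

Reasoning: <chi, chi> = (1/|G|) sum_C |C| * |chi(C)|^2 = (1/7)[1*|1|^2 + 1*|exp(-6*I*pi/7)|^2 + 1*|exp(2*I*pi/7)|^2 + 1*|exp(-4*I*pi/7)|^2 + 1*|exp(4*I*pi/7)|^2 + 1*|exp(-2*I*pi/7)|^2 + 1*|exp(6*I*pi/7)|^2]
  = (1/7)[(1) + (1) + (1) + (1) + (1) + (1) + (1)] = 7/7 = 1.
(Exp terms are combined using exp(i*s)*conj(exp(i*t)) = exp(i*(s-t)), and sums of them are collapsed using the identity that for every m > 1 the m distinct m-th roots of unity sum to 0, e.g. 1 + exp(2*I*pi/3) + exp(-2*I*pi/3) = 0.)
A character is irreducible iff <chi, chi> = 1, so this representation is irreducible.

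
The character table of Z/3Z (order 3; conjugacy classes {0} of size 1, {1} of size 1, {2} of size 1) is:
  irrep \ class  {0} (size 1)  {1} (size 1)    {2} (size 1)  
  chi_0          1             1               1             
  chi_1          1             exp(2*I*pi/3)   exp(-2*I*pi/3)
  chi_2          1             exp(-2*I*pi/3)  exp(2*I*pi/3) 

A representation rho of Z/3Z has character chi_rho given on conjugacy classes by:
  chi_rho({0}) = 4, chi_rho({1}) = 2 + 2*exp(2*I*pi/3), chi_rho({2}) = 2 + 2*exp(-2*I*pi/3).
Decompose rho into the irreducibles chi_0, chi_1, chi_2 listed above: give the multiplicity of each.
Multiplicities: chi_0: 2, chi_1: 2, chi_2: 0.

Derivation: Use <chi_rho, chi> = (1/|G|) sum_C |C| * chi_rho(C) * conj(chi(C)) with |G| = 3 for each irreducible chi in the table:
  <chi_rho, chi_0> = (1/3)[1*(4)*conj(1) + 1*(2 + 2*exp(2*I*pi/3))*conj(1) + 1*(2 + 2*exp(-2*I*pi/3))*conj(1)]
      = (1/3)[(4) + (2 + 2*exp(2*I*pi/3)) + (2 + 2*exp(-2*I*pi/3))] = 6/3 = 2
  <chi_rho, chi_1> = (1/3)[1*(4)*conj(1) + 1*(2 + 2*exp(2*I*pi/3))*conj(exp(2*I*pi/3)) + 1*(2 + 2*exp(-2*I*pi/3))*conj(exp(-2*I*pi/3))]
      = (1/3)[(4) + (2 + 2*exp(-2*I*pi/3)) + (2 + 2*exp(2*I*pi/3))] = 6/3 = 2
  <chi_rho, chi_2> = (1/3)[1*(4)*conj(1) + 1*(2 + 2*exp(2*I*pi/3))*conj(exp(-2*I*pi/3)) + 1*(2 + 2*exp(-2*I*pi/3))*conj(exp(2*I*pi/3))]
      = (1/3)[(4) + (-2) + (-2)] = 0/3 = 0
(Exp terms are combined using exp(i*s)*conj(exp(i*t)) = exp(i*(s-t)), and sums of them are collapsed using the identity that for every m > 1 the m distinct m-th roots of unity sum to 0, e.g. 1 + exp(2*I*pi/3) + exp(-2*I*pi/3) = 0.)
Dimension check: dim(rho) = sum (mult * dim) = 2*1 + 2*1 + 0*1 = 4 = chi_rho(e) = 4.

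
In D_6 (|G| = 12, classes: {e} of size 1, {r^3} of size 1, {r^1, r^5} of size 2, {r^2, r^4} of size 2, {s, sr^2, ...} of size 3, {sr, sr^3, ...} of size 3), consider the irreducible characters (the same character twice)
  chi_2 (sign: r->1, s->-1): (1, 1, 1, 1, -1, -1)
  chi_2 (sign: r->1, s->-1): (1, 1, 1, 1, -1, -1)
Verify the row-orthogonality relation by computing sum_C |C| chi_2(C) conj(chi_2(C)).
Sum = 12 = |G| = 12; so <chi_2, chi_2> = 1 (norm-1 confirms irreducibility).

Justification: Compute term by term over conjugacy classes (|C| * chi_2(C) * conj(chi_2(C))):
  1*(1)*conj(1) + 1*(1)*conj(1) + 2*(1)*conj(1) + 2*(1)*conj(1) + 3*(-1)*conj(-1) + 3*(-1)*conj(-1)
  = (1) + (1) + (2) + (2) + (3) + (3)
  = 12.
Dividing by |G| = 12 gives 12/12 = 1, matching the row-orthogonality relation <chi_2, chi_2> = [chi_2 = chi_2].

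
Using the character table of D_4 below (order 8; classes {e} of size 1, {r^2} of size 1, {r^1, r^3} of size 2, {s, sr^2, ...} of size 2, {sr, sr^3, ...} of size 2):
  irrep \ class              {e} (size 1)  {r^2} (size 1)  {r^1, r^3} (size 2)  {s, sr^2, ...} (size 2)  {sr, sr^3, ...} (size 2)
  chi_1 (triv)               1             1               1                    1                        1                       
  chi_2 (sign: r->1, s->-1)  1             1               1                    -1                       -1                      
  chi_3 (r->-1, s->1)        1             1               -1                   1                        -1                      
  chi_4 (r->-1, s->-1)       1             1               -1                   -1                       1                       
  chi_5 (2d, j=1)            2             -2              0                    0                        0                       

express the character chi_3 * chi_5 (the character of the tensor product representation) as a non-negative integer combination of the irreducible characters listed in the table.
chi_3 tensor chi_5 = chi_5 (all other irreducibles have multiplicity 0).

Explanation: The character of a tensor product is the pointwise product (chi_3 * chi_5)(C) = chi_3(C) * chi_5(C):
  {e}: (1)*(2), {r^2}: (1)*(-2), {r^1, r^3}: (-1)*(0), {s, sr^2, ...}: (1)*(0), {sr, sr^3, ...}: (-1)*(0)
so (chi_3 * chi_5) takes values
  {e} -> 2, {r^2} -> -2, {r^1, r^3} -> 0, {s, sr^2, ...} -> 0, {sr, sr^3, ...} -> 0.
Now take the inner product of this character with each irreducible chi from the table, <chi_3*chi_5, chi> = (1/8) sum_C |C| (chi_3*chi_5)(C) conj(chi(C)):
  <chi_3*chi_5, chi_1> = (1/8)[1*(2)*conj(1) + 1*(-2)*conj(1) + 2*(0)*conj(1) + 2*(0)*conj(1) + 2*(0)*conj(1)]
      = (1/8)[(2) + (-2) + (0) + (0) + (0)] = 0/8 = 0
  <chi_3*chi_5, chi_2> = (1/8)[1*(2)*conj(1) + 1*(-2)*conj(1) + 2*(0)*conj(1) + 2*(0)*conj(-1) + 2*(0)*conj(-1)]
      = (1/8)[(2) + (-2) + (0) + (0) + (0)] = 0/8 = 0
  <chi_3*chi_5, chi_3> = (1/8)[1*(2)*conj(1) + 1*(-2)*conj(1) + 2*(0)*conj(-1) + 2*(0)*conj(1) + 2*(0)*conj(-1)]
      = (1/8)[(2) + (-2) + (0) + (0) + (0)] = 0/8 = 0
  <chi_3*chi_5, chi_4> = (1/8)[1*(2)*conj(1) + 1*(-2)*conj(1) + 2*(0)*conj(-1) + 2*(0)*conj(-1) + 2*(0)*conj(1)]
      = (1/8)[(2) + (-2) + (0) + (0) + (0)] = 0/8 = 0
  <chi_3*chi_5, chi_5> = (1/8)[1*(2)*conj(2) + 1*(-2)*conj(-2) + 2*(0)*conj(0) + 2*(0)*conj(0) + 2*(0)*conj(0)]
      = (1/8)[(4) + (4) + (0) + (0) + (0)] = 8/8 = 1
Hence the multiplicities are chi_5: 1. Dimension check: dim(chi_3)*dim(chi_5) = 1*2 = 2 and sum (mult * dim) = 1*2 = 2.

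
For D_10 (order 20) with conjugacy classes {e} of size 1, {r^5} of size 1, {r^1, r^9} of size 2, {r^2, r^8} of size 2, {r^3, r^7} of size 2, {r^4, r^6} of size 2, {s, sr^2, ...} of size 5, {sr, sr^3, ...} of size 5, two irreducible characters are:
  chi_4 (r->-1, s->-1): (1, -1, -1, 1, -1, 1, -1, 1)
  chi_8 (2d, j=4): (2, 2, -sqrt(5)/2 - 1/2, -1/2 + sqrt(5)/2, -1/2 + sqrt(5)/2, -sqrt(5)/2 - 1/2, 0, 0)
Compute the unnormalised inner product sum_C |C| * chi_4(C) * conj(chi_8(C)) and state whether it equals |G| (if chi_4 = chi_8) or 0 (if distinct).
Sum = 0; so <chi_4, chi_8> = 0 (distinct irreducibles are orthogonal).

Argument: Compute term by term over conjugacy classes (|C| * chi_4(C) * conj(chi_8(C))):
  1*(1)*conj(2) + 1*(-1)*conj(2) + 2*(-1)*conj(-sqrt(5)/2 - 1/2) + 2*(1)*conj(-1/2 + sqrt(5)/2) + 2*(-1)*conj(-1/2 + sqrt(5)/2) + 2*(1)*conj(-sqrt(5)/2 - 1/2) + 5*(-1)*conj(0) + 5*(1)*conj(0)
  = (2) + (-2) + (1 + sqrt(5)) + (-1 + sqrt(5)) + (1 - sqrt(5)) + (-sqrt(5) - 1) + (0) + (0)
  = 0.
Dividing by |G| = 20 gives 0/20 = 0, matching the row-orthogonality relation <chi_4, chi_8> = [chi_4 = chi_8].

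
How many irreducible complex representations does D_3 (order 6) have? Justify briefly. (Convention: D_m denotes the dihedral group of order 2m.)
3

Justification: The number of irreducible complex representations of a finite group equals its number of conjugacy classes. D_3 has 3 conjugacy classes ((n+3)/2 for n odd), so D_3 (order 6) has exactly 3 irreducible complex representations.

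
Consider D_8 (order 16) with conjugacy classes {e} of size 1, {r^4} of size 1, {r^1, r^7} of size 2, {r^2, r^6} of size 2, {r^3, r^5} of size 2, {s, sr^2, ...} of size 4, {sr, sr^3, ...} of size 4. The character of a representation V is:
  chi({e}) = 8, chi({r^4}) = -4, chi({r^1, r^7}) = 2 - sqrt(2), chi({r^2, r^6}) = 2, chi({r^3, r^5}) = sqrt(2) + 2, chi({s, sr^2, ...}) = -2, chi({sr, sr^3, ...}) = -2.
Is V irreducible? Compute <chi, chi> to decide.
Not irreducible (reducible): <chi, chi> = 9 > 1.

Justification: <chi, chi> = (1/|G|) sum_C |C| * |chi(C)|^2 = (1/16)[1*|8|^2 + 1*|-4|^2 + 2*|2 - sqrt(2)|^2 + 2*|2|^2 + 2*|sqrt(2) + 2|^2 + 4*|-2|^2 + 4*|-2|^2]
  = (1/16)[(64) + (16) + (12 - 8*sqrt(2)) + (8) + (8*sqrt(2) + 12) + (16) + (16)] = 144/16 = 9.
A character is irreducible iff <chi, chi> = 1, so this representation is reducible.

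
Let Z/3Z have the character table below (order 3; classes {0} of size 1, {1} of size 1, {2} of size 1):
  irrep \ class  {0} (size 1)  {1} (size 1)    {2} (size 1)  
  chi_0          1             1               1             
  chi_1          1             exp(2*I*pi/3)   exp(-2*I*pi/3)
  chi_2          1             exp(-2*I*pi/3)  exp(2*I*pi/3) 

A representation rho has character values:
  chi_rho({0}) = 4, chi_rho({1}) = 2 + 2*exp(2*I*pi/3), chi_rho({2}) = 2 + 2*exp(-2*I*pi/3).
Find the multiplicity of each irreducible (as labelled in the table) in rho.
Multiplicities: chi_0: 2, chi_1: 2, chi_2: 0.

Why: Use <chi_rho, chi> = (1/|G|) sum_C |C| * chi_rho(C) * conj(chi(C)) with |G| = 3 for each irreducible chi in the table:
  <chi_rho, chi_0> = (1/3)[1*(4)*conj(1) + 1*(2 + 2*exp(2*I*pi/3))*conj(1) + 1*(2 + 2*exp(-2*I*pi/3))*conj(1)]
      = (1/3)[(4) + (2 + 2*exp(2*I*pi/3)) + (2 + 2*exp(-2*I*pi/3))] = 6/3 = 2
  <chi_rho, chi_1> = (1/3)[1*(4)*conj(1) + 1*(2 + 2*exp(2*I*pi/3))*conj(exp(2*I*pi/3)) + 1*(2 + 2*exp(-2*I*pi/3))*conj(exp(-2*I*pi/3))]
      = (1/3)[(4) + (2 + 2*exp(-2*I*pi/3)) + (2 + 2*exp(2*I*pi/3))] = 6/3 = 2
  <chi_rho, chi_2> = (1/3)[1*(4)*conj(1) + 1*(2 + 2*exp(2*I*pi/3))*conj(exp(-2*I*pi/3)) + 1*(2 + 2*exp(-2*I*pi/3))*conj(exp(2*I*pi/3))]
      = (1/3)[(4) + (-2) + (-2)] = 0/3 = 0
(Exp terms are combined using exp(i*s)*conj(exp(i*t)) = exp(i*(s-t)), and sums of them are collapsed using the identity that for every m > 1 the m distinct m-th roots of unity sum to 0, e.g. 1 + exp(2*I*pi/3) + exp(-2*I*pi/3) = 0.)
Dimension check: dim(rho) = sum (mult * dim) = 2*1 + 2*1 + 0*1 = 4 = chi_rho(e) = 4.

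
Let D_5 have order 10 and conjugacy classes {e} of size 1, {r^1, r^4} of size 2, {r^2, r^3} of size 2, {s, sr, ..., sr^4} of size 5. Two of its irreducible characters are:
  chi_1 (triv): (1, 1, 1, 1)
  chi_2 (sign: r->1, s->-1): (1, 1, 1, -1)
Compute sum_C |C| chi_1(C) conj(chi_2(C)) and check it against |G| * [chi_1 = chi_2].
Sum = 0; so <chi_1, chi_2> = 0 (distinct irreducibles are orthogonal).

Reasoning: Compute term by term over conjugacy classes (|C| * chi_1(C) * conj(chi_2(C))):
  1*(1)*conj(1) + 2*(1)*conj(1) + 2*(1)*conj(1) + 5*(1)*conj(-1)
  = (1) + (2) + (2) + (-5)
  = 0.
Dividing by |G| = 10 gives 0/10 = 0, matching the row-orthogonality relation <chi_1, chi_2> = [chi_1 = chi_2].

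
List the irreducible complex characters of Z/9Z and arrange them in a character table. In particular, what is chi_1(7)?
Character table of Z/9Z (irreps indexed chi_0,...,chi_8 with chi_k(m) = zeta_9^(k*m), zeta_9 = exp(2*pi*i/9)):
  irrep \ class  {0} (size 1)  {1} (size 1)    {2} (size 1)    {3} (size 1)    {4} (size 1)    {5} (size 1)    {6} (size 1)    {7} (size 1)    {8} (size 1)  
  chi_0          1             1               1               1               1               1               1               1               1             
  chi_1          1             exp(2*I*pi/9)   exp(4*I*pi/9)   exp(2*I*pi/3)   exp(8*I*pi/9)   exp(-8*I*pi/9)  exp(-2*I*pi/3)  exp(-4*I*pi/9)  exp(-2*I*pi/9)
  chi_2          1             exp(4*I*pi/9)   exp(8*I*pi/9)   exp(-2*I*pi/3)  exp(-2*I*pi/9)  exp(2*I*pi/9)   exp(2*I*pi/3)   exp(-8*I*pi/9)  exp(-4*I*pi/9)
  chi_3          1             exp(2*I*pi/3)   exp(-2*I*pi/3)  1               exp(2*I*pi/3)   exp(-2*I*pi/3)  1               exp(2*I*pi/3)   exp(-2*I*pi/3)
  chi_4          1             exp(8*I*pi/9)   exp(-2*I*pi/9)  exp(2*I*pi/3)   exp(-4*I*pi/9)  exp(4*I*pi/9)   exp(-2*I*pi/3)  exp(2*I*pi/9)   exp(-8*I*pi/9)
  chi_5          1             exp(-8*I*pi/9)  exp(2*I*pi/9)   exp(-2*I*pi/3)  exp(4*I*pi/9)   exp(-4*I*pi/9)  exp(2*I*pi/3)   exp(-2*I*pi/9)  exp(8*I*pi/9) 
  chi_6          1             exp(-2*I*pi/3)  exp(2*I*pi/3)   1               exp(-2*I*pi/3)  exp(2*I*pi/3)   1               exp(-2*I*pi/3)  exp(2*I*pi/3) 
  chi_7          1             exp(-4*I*pi/9)  exp(-8*I*pi/9)  exp(2*I*pi/3)   exp(2*I*pi/9)   exp(-2*I*pi/9)  exp(-2*I*pi/3)  exp(8*I*pi/9)   exp(4*I*pi/9) 
  chi_8          1             exp(-2*I*pi/9)  exp(-4*I*pi/9)  exp(-2*I*pi/3)  exp(-8*I*pi/9)  exp(8*I*pi/9)   exp(2*I*pi/3)   exp(4*I*pi/9)   exp(2*I*pi/9) 

Spot check: chi_1(7) = zeta_9^(1*7) = zeta_9^7 = exp(-4*I*pi/9).

Proof sketch: Z/9Z is abelian, so all 9 irreducible complex representations are 1-dimensional. They are given by chi_k(m) = zeta_9^(k*m) for k = 0,...,8. Row orthogonality: sum_m chi_k(m) conj(chi_l(m)) = 9 * [k = l].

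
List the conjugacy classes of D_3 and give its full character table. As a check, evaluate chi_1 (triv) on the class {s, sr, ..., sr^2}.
Conjugacy classes: {e} of size 1, {r^1, r^2} of size 2, {s, sr, ..., sr^2} of size 3.
Character table:
  irrep \ class              {e} (size 1)  {r^1, r^2} (size 2)  {s, sr, ..., sr^2} (size 3)
  chi_1 (triv)               1             1                    1                          
  chi_2 (sign: r->1, s->-1)  1             1                    -1                         
  chi_3 (2d, j=1)            2             -1                   0                          

Spot check: chi_1 (triv) on {s, sr, ..., sr^2} = 1.

D_3 has order 2*3 = 6 with 3 conjugacy classes, hence 3 irreducibles. Sum of squared dims 1 + 1 + 4 = 6 = |G|. Linear characters come from the abelianisation; the 2-dimensional irreps have character r^k -> 2*cos(2*pi*j*k/3), reflections -> 0.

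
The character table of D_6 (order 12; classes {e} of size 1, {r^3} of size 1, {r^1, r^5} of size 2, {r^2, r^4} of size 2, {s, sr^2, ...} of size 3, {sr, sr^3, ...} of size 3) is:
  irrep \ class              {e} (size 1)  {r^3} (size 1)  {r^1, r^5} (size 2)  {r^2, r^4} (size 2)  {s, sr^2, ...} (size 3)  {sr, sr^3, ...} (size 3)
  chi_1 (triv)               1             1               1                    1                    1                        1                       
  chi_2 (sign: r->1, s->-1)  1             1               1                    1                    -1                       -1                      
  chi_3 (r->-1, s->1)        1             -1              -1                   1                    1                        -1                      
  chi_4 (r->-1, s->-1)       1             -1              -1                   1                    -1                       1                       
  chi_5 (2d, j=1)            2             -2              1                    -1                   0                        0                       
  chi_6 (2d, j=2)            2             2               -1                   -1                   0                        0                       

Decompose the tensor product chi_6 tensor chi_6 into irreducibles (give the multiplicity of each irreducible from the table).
chi_6 tensor chi_6 = chi_1 + chi_2 + chi_6 (all other irreducibles have multiplicity 0).

Explanation: The character of a tensor product is the pointwise product (chi_6 * chi_6)(C) = chi_6(C) * chi_6(C):
  {e}: (2)*(2), {r^3}: (2)*(2), {r^1, r^5}: (-1)*(-1), {r^2, r^4}: (-1)*(-1), {s, sr^2, ...}: (0)*(0), {sr, sr^3, ...}: (0)*(0)
so (chi_6 * chi_6) takes values
  {e} -> 4, {r^3} -> 4, {r^1, r^5} -> 1, {r^2, r^4} -> 1, {s, sr^2, ...} -> 0, {sr, sr^3, ...} -> 0.
Now take the inner product of this character with each irreducible chi from the table, <chi_6*chi_6, chi> = (1/12) sum_C |C| (chi_6*chi_6)(C) conj(chi(C)):
  <chi_6*chi_6, chi_1> = (1/12)[1*(4)*conj(1) + 1*(4)*conj(1) + 2*(1)*conj(1) + 2*(1)*conj(1) + 3*(0)*conj(1) + 3*(0)*conj(1)]
      = (1/12)[(4) + (4) + (2) + (2) + (0) + (0)] = 12/12 = 1
  <chi_6*chi_6, chi_2> = (1/12)[1*(4)*conj(1) + 1*(4)*conj(1) + 2*(1)*conj(1) + 2*(1)*conj(1) + 3*(0)*conj(-1) + 3*(0)*conj(-1)]
      = (1/12)[(4) + (4) + (2) + (2) + (0) + (0)] = 12/12 = 1
  <chi_6*chi_6, chi_3> = (1/12)[1*(4)*conj(1) + 1*(4)*conj(-1) + 2*(1)*conj(-1) + 2*(1)*conj(1) + 3*(0)*conj(1) + 3*(0)*conj(-1)]
      = (1/12)[(4) + (-4) + (-2) + (2) + (0) + (0)] = 0/12 = 0
  <chi_6*chi_6, chi_4> = (1/12)[1*(4)*conj(1) + 1*(4)*conj(-1) + 2*(1)*conj(-1) + 2*(1)*conj(1) + 3*(0)*conj(-1) + 3*(0)*conj(1)]
      = (1/12)[(4) + (-4) + (-2) + (2) + (0) + (0)] = 0/12 = 0
  <chi_6*chi_6, chi_5> = (1/12)[1*(4)*conj(2) + 1*(4)*conj(-2) + 2*(1)*conj(1) + 2*(1)*conj(-1) + 3*(0)*conj(0) + 3*(0)*conj(0)]
      = (1/12)[(8) + (-8) + (2) + (-2) + (0) + (0)] = 0/12 = 0
  <chi_6*chi_6, chi_6> = (1/12)[1*(4)*conj(2) + 1*(4)*conj(2) + 2*(1)*conj(-1) + 2*(1)*conj(-1) + 3*(0)*conj(0) + 3*(0)*conj(0)]
      = (1/12)[(8) + (8) + (-2) + (-2) + (0) + (0)] = 12/12 = 1
Hence the multiplicities are chi_1: 1, chi_2: 1, chi_6: 1. Dimension check: dim(chi_6)*dim(chi_6) = 2*2 = 4 and sum (mult * dim) = 1*1 + 1*1 + 1*2 = 4.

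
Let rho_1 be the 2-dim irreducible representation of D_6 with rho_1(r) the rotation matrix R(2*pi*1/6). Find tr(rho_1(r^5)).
chi_{rho_1}(r^5) = 2*cos(2*pi*1*5/6) = 1

Explanation: rho_1(r^5) is rotation by angle 2*pi*1*5/6, whose trace is 2*cos(2*pi*1*5/6) = 1.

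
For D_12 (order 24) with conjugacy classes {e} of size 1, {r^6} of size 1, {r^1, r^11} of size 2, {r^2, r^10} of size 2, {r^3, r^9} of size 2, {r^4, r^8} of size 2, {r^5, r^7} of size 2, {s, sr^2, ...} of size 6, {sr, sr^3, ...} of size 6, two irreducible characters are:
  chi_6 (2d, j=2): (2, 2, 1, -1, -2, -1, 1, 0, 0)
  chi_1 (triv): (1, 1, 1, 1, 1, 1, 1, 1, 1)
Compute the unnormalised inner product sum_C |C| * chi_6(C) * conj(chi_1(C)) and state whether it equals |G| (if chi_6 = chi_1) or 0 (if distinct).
Sum = 0; so <chi_6, chi_1> = 0 (distinct irreducibles are orthogonal).

Proof sketch: Compute term by term over conjugacy classes (|C| * chi_6(C) * conj(chi_1(C))):
  1*(2)*conj(1) + 1*(2)*conj(1) + 2*(1)*conj(1) + 2*(-1)*conj(1) + 2*(-2)*conj(1) + 2*(-1)*conj(1) + 2*(1)*conj(1) + 6*(0)*conj(1) + 6*(0)*conj(1)
  = (2) + (2) + (2) + (-2) + (-4) + (-2) + (2) + (0) + (0)
  = 0.
Dividing by |G| = 24 gives 0/24 = 0, matching the row-orthogonality relation <chi_6, chi_1> = [chi_6 = chi_1].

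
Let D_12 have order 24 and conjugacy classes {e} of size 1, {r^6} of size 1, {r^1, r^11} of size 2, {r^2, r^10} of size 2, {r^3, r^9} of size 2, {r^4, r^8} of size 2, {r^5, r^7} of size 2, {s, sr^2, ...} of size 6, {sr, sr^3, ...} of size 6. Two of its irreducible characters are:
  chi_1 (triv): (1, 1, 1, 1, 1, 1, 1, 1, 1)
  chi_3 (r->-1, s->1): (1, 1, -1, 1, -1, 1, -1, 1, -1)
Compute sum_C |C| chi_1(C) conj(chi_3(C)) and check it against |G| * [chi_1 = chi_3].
Sum = 0; so <chi_1, chi_3> = 0 (distinct irreducibles are orthogonal).

Solution. Compute term by term over conjugacy classes (|C| * chi_1(C) * conj(chi_3(C))):
  1*(1)*conj(1) + 1*(1)*conj(1) + 2*(1)*conj(-1) + 2*(1)*conj(1) + 2*(1)*conj(-1) + 2*(1)*conj(1) + 2*(1)*conj(-1) + 6*(1)*conj(1) + 6*(1)*conj(-1)
  = (1) + (1) + (-2) + (2) + (-2) + (2) + (-2) + (6) + (-6)
  = 0.
Dividing by |G| = 24 gives 0/24 = 0, matching the row-orthogonality relation <chi_1, chi_3> = [chi_1 = chi_3].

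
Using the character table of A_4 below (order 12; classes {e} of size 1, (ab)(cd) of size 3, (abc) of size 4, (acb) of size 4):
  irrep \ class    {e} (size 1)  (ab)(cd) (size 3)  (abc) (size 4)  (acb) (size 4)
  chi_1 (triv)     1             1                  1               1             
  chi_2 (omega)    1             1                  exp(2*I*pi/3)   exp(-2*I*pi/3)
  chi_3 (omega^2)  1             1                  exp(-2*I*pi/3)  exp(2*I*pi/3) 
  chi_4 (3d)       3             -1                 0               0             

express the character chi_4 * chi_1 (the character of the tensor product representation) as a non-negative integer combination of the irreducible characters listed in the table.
chi_4 tensor chi_1 = chi_4 (all other irreducibles have multiplicity 0).

Working: The character of a tensor product is the pointwise product (chi_4 * chi_1)(C) = chi_4(C) * chi_1(C):
  {e}: (3)*(1), (ab)(cd): (-1)*(1), (abc): (0)*(1), (acb): (0)*(1)
so (chi_4 * chi_1) takes values
  {e} -> 3, (ab)(cd) -> -1, (abc) -> 0, (acb) -> 0.
Now take the inner product of this character with each irreducible chi from the table, <chi_4*chi_1, chi> = (1/12) sum_C |C| (chi_4*chi_1)(C) conj(chi(C)):
  <chi_4*chi_1, chi_1> = (1/12)[1*(3)*conj(1) + 3*(-1)*conj(1) + 4*(0)*conj(1) + 4*(0)*conj(1)]
      = (1/12)[(3) + (-3) + (0) + (0)] = 0/12 = 0
  <chi_4*chi_1, chi_2> = (1/12)[1*(3)*conj(1) + 3*(-1)*conj(1) + 4*(0)*conj(exp(2*I*pi/3)) + 4*(0)*conj(exp(-2*I*pi/3))]
      = (1/12)[(3) + (-3) + (0) + (0)] = 0/12 = 0
  <chi_4*chi_1, chi_3> = (1/12)[1*(3)*conj(1) + 3*(-1)*conj(1) + 4*(0)*conj(exp(-2*I*pi/3)) + 4*(0)*conj(exp(2*I*pi/3))]
      = (1/12)[(3) + (-3) + (0) + (0)] = 0/12 = 0
  <chi_4*chi_1, chi_4> = (1/12)[1*(3)*conj(3) + 3*(-1)*conj(-1) + 4*(0)*conj(0) + 4*(0)*conj(0)]
      = (1/12)[(9) + (3) + (0) + (0)] = 12/12 = 1
(Exp terms are combined using exp(i*s)*conj(exp(i*t)) = exp(i*(s-t)), and sums of them are collapsed using the identity that for every m > 1 the m distinct m-th roots of unity sum to 0, e.g. 1 + exp(2*I*pi/3) + exp(-2*I*pi/3) = 0.)
Hence the multiplicities are chi_4: 1. Dimension check: dim(chi_4)*dim(chi_1) = 3*1 = 3 and sum (mult * dim) = 1*3 = 3.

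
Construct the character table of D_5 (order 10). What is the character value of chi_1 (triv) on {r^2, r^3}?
Conjugacy classes: {e} of size 1, {r^1, r^4} of size 2, {r^2, r^3} of size 2, {s, sr, ..., sr^4} of size 5.
Character table:
  irrep \ class              {e} (size 1)  {r^1, r^4} (size 2)  {r^2, r^3} (size 2)  {s, sr, ..., sr^4} (size 5)
  chi_1 (triv)               1             1                    1                    1                          
  chi_2 (sign: r->1, s->-1)  1             1                    1                    -1                         
  chi_3 (2d, j=1)            2             -1/2 + sqrt(5)/2     -sqrt(5)/2 - 1/2     0                          
  chi_4 (2d, j=2)            2             -sqrt(5)/2 - 1/2     -1/2 + sqrt(5)/2     0                          

Spot check: chi_1 (triv) on {r^2, r^3} = 1.

Solution. D_5 has order 2*5 = 10 with 4 conjugacy classes, hence 4 irreducibles. Sum of squared dims 1 + 1 + 4 + 4 = 10 = |G|. Linear characters come from the abelianisation; the 2-dimensional irreps have character r^k -> 2*cos(2*pi*j*k/5), reflections -> 0.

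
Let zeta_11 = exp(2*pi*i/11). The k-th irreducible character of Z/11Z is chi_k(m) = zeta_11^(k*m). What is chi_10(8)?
chi_10(8) = zeta_11^80 = exp(6*I*pi/11)

Working: chi_10(8) = zeta_11^(10*8) = zeta_11^80. Since zeta_11^11 = 1, this equals zeta_11^3 = exp(2*pi*i*3/11) = exp(6*I*pi/11).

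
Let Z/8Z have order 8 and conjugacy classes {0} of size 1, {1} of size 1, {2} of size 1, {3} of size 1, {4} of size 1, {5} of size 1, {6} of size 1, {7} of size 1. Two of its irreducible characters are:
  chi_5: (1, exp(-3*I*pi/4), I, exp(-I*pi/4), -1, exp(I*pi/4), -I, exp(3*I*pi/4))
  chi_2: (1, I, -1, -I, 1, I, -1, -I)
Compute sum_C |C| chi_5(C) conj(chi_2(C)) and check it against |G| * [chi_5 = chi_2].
Sum = 0; so <chi_5, chi_2> = 0 (distinct irreducibles are orthogonal).

Why: Compute term by term over conjugacy classes (|C| * chi_5(C) * conj(chi_2(C))):
  1*(1)*conj(1) + 1*(exp(-3*I*pi/4))*conj(I) + 1*(I)*conj(-1) + 1*(exp(-I*pi/4))*conj(-I) + 1*(-1)*conj(1) + 1*(exp(I*pi/4))*conj(I) + 1*(-I)*conj(-1) + 1*(exp(3*I*pi/4))*conj(-I)
  = (1) + (-exp(-I*pi/4)) + (-I) + (exp(I*pi/4)) + (-1) + (-exp(3*I*pi/4)) + (I) + (exp(-3*I*pi/4))
  = 0.
(Exp terms are combined using exp(i*s)*conj(exp(i*t)) = exp(i*(s-t)), and sums of them are collapsed using the identity that for every m > 1 the m distinct m-th roots of unity sum to 0, e.g. 1 + exp(2*I*pi/3) + exp(-2*I*pi/3) = 0.)
Dividing by |G| = 8 gives 0/8 = 0, matching the row-orthogonality relation <chi_5, chi_2> = [chi_5 = chi_2].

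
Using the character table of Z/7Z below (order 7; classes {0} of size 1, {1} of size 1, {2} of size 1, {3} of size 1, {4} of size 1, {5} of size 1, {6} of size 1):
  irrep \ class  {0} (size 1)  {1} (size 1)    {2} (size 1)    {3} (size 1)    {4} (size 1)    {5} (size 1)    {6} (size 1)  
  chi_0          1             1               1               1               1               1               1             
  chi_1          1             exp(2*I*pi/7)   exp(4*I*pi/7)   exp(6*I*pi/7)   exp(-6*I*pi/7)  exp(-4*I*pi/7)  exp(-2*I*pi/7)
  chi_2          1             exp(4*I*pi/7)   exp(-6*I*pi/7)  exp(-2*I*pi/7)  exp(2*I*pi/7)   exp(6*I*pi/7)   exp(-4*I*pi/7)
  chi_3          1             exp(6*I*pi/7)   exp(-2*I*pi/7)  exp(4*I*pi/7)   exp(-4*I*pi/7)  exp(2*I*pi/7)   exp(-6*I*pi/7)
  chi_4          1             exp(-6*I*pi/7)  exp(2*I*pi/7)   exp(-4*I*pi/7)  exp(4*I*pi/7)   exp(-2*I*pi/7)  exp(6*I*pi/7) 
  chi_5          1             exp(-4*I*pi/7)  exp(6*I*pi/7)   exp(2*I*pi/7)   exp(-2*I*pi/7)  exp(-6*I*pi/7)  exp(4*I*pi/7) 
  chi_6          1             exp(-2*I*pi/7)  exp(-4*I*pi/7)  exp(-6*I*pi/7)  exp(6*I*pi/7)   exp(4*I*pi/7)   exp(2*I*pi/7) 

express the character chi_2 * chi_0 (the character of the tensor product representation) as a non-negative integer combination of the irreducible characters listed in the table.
chi_2 tensor chi_0 = chi_2 (all other irreducibles have multiplicity 0).

Why: The character of a tensor product is the pointwise product (chi_2 * chi_0)(C) = chi_2(C) * chi_0(C):
  {0}: (1)*(1), {1}: (exp(4*I*pi/7))*(1), {2}: (exp(-6*I*pi/7))*(1), {3}: (exp(-2*I*pi/7))*(1), {4}: (exp(2*I*pi/7))*(1), {5}: (exp(6*I*pi/7))*(1), {6}: (exp(-4*I*pi/7))*(1)
so (chi_2 * chi_0) takes values
  {0} -> 1, {1} -> exp(4*I*pi/7), {2} -> exp(-6*I*pi/7), {3} -> exp(-2*I*pi/7), {4} -> exp(2*I*pi/7), {5} -> exp(6*I*pi/7), {6} -> exp(-4*I*pi/7).
Now take the inner product of this character with each irreducible chi from the table, <chi_2*chi_0, chi> = (1/7) sum_C |C| (chi_2*chi_0)(C) conj(chi(C)):
  <chi_2*chi_0, chi_0> = (1/7)[1*(1)*conj(1) + 1*(exp(4*I*pi/7))*conj(1) + 1*(exp(-6*I*pi/7))*conj(1) + 1*(exp(-2*I*pi/7))*conj(1) + 1*(exp(2*I*pi/7))*conj(1) + 1*(exp(6*I*pi/7))*conj(1) + 1*(exp(-4*I*pi/7))*conj(1)]
      = (1/7)[(1) + (exp(4*I*pi/7)) + (exp(-6*I*pi/7)) + (exp(-2*I*pi/7)) + (exp(2*I*pi/7)) + (exp(6*I*pi/7)) + (exp(-4*I*pi/7))] = 0/7 = 0
  <chi_2*chi_0, chi_1> = (1/7)[1*(1)*conj(1) + 1*(exp(4*I*pi/7))*conj(exp(2*I*pi/7)) + 1*(exp(-6*I*pi/7))*conj(exp(4*I*pi/7)) + 1*(exp(-2*I*pi/7))*conj(exp(6*I*pi/7)) + 1*(exp(2*I*pi/7))*conj(exp(-6*I*pi/7)) + 1*(exp(6*I*pi/7))*conj(exp(-4*I*pi/7)) + 1*(exp(-4*I*pi/7))*conj(exp(-2*I*pi/7))]
      = (1/7)[(1) + (exp(2*I*pi/7)) + (exp(4*I*pi/7)) + (exp(6*I*pi/7)) + (exp(-6*I*pi/7)) + (exp(-4*I*pi/7)) + (exp(-2*I*pi/7))] = 0/7 = 0
  <chi_2*chi_0, chi_2> = (1/7)[1*(1)*conj(1) + 1*(exp(4*I*pi/7))*conj(exp(4*I*pi/7)) + 1*(exp(-6*I*pi/7))*conj(exp(-6*I*pi/7)) + 1*(exp(-2*I*pi/7))*conj(exp(-2*I*pi/7)) + 1*(exp(2*I*pi/7))*conj(exp(2*I*pi/7)) + 1*(exp(6*I*pi/7))*conj(exp(6*I*pi/7)) + 1*(exp(-4*I*pi/7))*conj(exp(-4*I*pi/7))]
      = (1/7)[(1) + (1) + (1) + (1) + (1) + (1) + (1)] = 7/7 = 1
  <chi_2*chi_0, chi_3> = (1/7)[1*(1)*conj(1) + 1*(exp(4*I*pi/7))*conj(exp(6*I*pi/7)) + 1*(exp(-6*I*pi/7))*conj(exp(-2*I*pi/7)) + 1*(exp(-2*I*pi/7))*conj(exp(4*I*pi/7)) + 1*(exp(2*I*pi/7))*conj(exp(-4*I*pi/7)) + 1*(exp(6*I*pi/7))*conj(exp(2*I*pi/7)) + 1*(exp(-4*I*pi/7))*conj(exp(-6*I*pi/7))]
      = (1/7)[(1) + (exp(-2*I*pi/7)) + (exp(-4*I*pi/7)) + (exp(-6*I*pi/7)) + (exp(6*I*pi/7)) + (exp(4*I*pi/7)) + (exp(2*I*pi/7))] = 0/7 = 0
  <chi_2*chi_0, chi_4> = (1/7)[1*(1)*conj(1) + 1*(exp(4*I*pi/7))*conj(exp(-6*I*pi/7)) + 1*(exp(-6*I*pi/7))*conj(exp(2*I*pi/7)) + 1*(exp(-2*I*pi/7))*conj(exp(-4*I*pi/7)) + 1*(exp(2*I*pi/7))*conj(exp(4*I*pi/7)) + 1*(exp(6*I*pi/7))*conj(exp(-2*I*pi/7)) + 1*(exp(-4*I*pi/7))*conj(exp(6*I*pi/7))]
      = (1/7)[(1) + (exp(-4*I*pi/7)) + (exp(6*I*pi/7)) + (exp(2*I*pi/7)) + (exp(-2*I*pi/7)) + (exp(-6*I*pi/7)) + (exp(4*I*pi/7))] = 0/7 = 0
  <chi_2*chi_0, chi_5> = (1/7)[1*(1)*conj(1) + 1*(exp(4*I*pi/7))*conj(exp(-4*I*pi/7)) + 1*(exp(-6*I*pi/7))*conj(exp(6*I*pi/7)) + 1*(exp(-2*I*pi/7))*conj(exp(2*I*pi/7)) + 1*(exp(2*I*pi/7))*conj(exp(-2*I*pi/7)) + 1*(exp(6*I*pi/7))*conj(exp(-6*I*pi/7)) + 1*(exp(-4*I*pi/7))*conj(exp(4*I*pi/7))]
      = (1/7)[(1) + (exp(-6*I*pi/7)) + (exp(2*I*pi/7)) + (exp(-4*I*pi/7)) + (exp(4*I*pi/7)) + (exp(-2*I*pi/7)) + (exp(6*I*pi/7))] = 0/7 = 0
  <chi_2*chi_0, chi_6> = (1/7)[1*(1)*conj(1) + 1*(exp(4*I*pi/7))*conj(exp(-2*I*pi/7)) + 1*(exp(-6*I*pi/7))*conj(exp(-4*I*pi/7)) + 1*(exp(-2*I*pi/7))*conj(exp(-6*I*pi/7)) + 1*(exp(2*I*pi/7))*conj(exp(6*I*pi/7)) + 1*(exp(6*I*pi/7))*conj(exp(4*I*pi/7)) + 1*(exp(-4*I*pi/7))*conj(exp(2*I*pi/7))]
      = (1/7)[(1) + (exp(6*I*pi/7)) + (exp(-2*I*pi/7)) + (exp(4*I*pi/7)) + (exp(-4*I*pi/7)) + (exp(2*I*pi/7)) + (exp(-6*I*pi/7))] = 0/7 = 0
(Exp terms are combined using exp(i*s)*conj(exp(i*t)) = exp(i*(s-t)), and sums of them are collapsed using the identity that for every m > 1 the m distinct m-th roots of unity sum to 0, e.g. 1 + exp(2*I*pi/3) + exp(-2*I*pi/3) = 0.)
Hence the multiplicities are chi_2: 1. Dimension check: dim(chi_2)*dim(chi_0) = 1*1 = 1 and sum (mult * dim) = 1*1 = 1.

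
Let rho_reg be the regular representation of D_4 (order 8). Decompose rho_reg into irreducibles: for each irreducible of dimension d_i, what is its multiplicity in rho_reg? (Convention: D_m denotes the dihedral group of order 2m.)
Each irreducible V_i of dimension d_i appears with multiplicity d_i, i.e. rho_reg = (direct sum over all irreducibles V_i) d_i V_i. The irreducible dimensions for D_4 are 1, 1, 1, 1, 2: 4 irreducibles of dimension 1, each with multiplicity 1; 1 irreducible of dimension 2, with multiplicity 2. Total dimension 4*1*1 + 1*2*2 = 8 = |G|.

Derivation: General theorem: in the regular representation of a finite group G, each irreducible appears with multiplicity equal to its dimension. Check: dim(rho_reg) = sum d_i^2 = 1 + 1 + 1 + 1 + 4 = 8 = |G|.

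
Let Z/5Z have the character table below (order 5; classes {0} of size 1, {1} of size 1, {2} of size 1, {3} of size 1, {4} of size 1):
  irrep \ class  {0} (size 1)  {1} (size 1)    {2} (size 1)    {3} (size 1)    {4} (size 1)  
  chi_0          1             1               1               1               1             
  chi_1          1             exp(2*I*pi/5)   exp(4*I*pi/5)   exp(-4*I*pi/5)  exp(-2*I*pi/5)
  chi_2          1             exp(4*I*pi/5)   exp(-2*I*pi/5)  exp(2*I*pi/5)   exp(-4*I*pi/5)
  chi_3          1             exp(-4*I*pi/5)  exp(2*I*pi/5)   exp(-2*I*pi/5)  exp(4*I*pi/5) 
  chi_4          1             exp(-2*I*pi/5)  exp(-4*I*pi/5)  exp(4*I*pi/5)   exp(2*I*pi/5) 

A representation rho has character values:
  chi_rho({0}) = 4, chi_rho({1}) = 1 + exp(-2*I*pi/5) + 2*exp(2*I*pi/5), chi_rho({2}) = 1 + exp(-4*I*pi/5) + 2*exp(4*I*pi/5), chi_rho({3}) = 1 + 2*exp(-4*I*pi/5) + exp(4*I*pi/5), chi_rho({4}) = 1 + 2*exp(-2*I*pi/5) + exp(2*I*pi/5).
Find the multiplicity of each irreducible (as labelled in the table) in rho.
Multiplicities: chi_0: 1, chi_1: 2, chi_2: 0, chi_3: 0, chi_4: 1.

Working: Use <chi_rho, chi> = (1/|G|) sum_C |C| * chi_rho(C) * conj(chi(C)) with |G| = 5 for each irreducible chi in the table:
  <chi_rho, chi_0> = (1/5)[1*(4)*conj(1) + 1*(1 + exp(-2*I*pi/5) + 2*exp(2*I*pi/5))*conj(1) + 1*(1 + exp(-4*I*pi/5) + 2*exp(4*I*pi/5))*conj(1) + 1*(1 + 2*exp(-4*I*pi/5) + exp(4*I*pi/5))*conj(1) + 1*(1 + 2*exp(-2*I*pi/5) + exp(2*I*pi/5))*conj(1)]
      = (1/5)[(4) + (1 + exp(-2*I*pi/5) + 2*exp(2*I*pi/5)) + (1 + exp(-4*I*pi/5) + 2*exp(4*I*pi/5)) + (1 + 2*exp(-4*I*pi/5) + exp(4*I*pi/5)) + (1 + 2*exp(-2*I*pi/5) + exp(2*I*pi/5))] = 5/5 = 1
  <chi_rho, chi_1> = (1/5)[1*(4)*conj(1) + 1*(1 + exp(-2*I*pi/5) + 2*exp(2*I*pi/5))*conj(exp(2*I*pi/5)) + 1*(1 + exp(-4*I*pi/5) + 2*exp(4*I*pi/5))*conj(exp(4*I*pi/5)) + 1*(1 + 2*exp(-4*I*pi/5) + exp(4*I*pi/5))*conj(exp(-4*I*pi/5)) + 1*(1 + 2*exp(-2*I*pi/5) + exp(2*I*pi/5))*conj(exp(-2*I*pi/5))]
      = (1/5)[(4) + (2 + exp(-2*I*pi/5) + exp(-4*I*pi/5)) + (2 + exp(-4*I*pi/5) + exp(2*I*pi/5)) + (2 + exp(-2*I*pi/5) + exp(4*I*pi/5)) + (2 + exp(4*I*pi/5) + exp(2*I*pi/5))] = 10/5 = 2
  <chi_rho, chi_2> = (1/5)[1*(4)*conj(1) + 1*(1 + exp(-2*I*pi/5) + 2*exp(2*I*pi/5))*conj(exp(4*I*pi/5)) + 1*(1 + exp(-4*I*pi/5) + 2*exp(4*I*pi/5))*conj(exp(-2*I*pi/5)) + 1*(1 + 2*exp(-4*I*pi/5) + exp(4*I*pi/5))*conj(exp(2*I*pi/5)) + 1*(1 + 2*exp(-2*I*pi/5) + exp(2*I*pi/5))*conj(exp(-4*I*pi/5))]
      = (1/5)[(4) + (2*exp(-2*I*pi/5) + exp(-4*I*pi/5) + exp(4*I*pi/5)) + (2*exp(-4*I*pi/5) + exp(-2*I*pi/5) + exp(2*I*pi/5)) + (exp(-2*I*pi/5) + exp(2*I*pi/5) + 2*exp(4*I*pi/5)) + (exp(-4*I*pi/5) + exp(4*I*pi/5) + 2*exp(2*I*pi/5))] = 0/5 = 0
  <chi_rho, chi_3> = (1/5)[1*(4)*conj(1) + 1*(1 + exp(-2*I*pi/5) + 2*exp(2*I*pi/5))*conj(exp(-4*I*pi/5)) + 1*(1 + exp(-4*I*pi/5) + 2*exp(4*I*pi/5))*conj(exp(2*I*pi/5)) + 1*(1 + 2*exp(-4*I*pi/5) + exp(4*I*pi/5))*conj(exp(-2*I*pi/5)) + 1*(1 + 2*exp(-2*I*pi/5) + exp(2*I*pi/5))*conj(exp(4*I*pi/5))]
      = (1/5)[(4) + (2*exp(-4*I*pi/5) + exp(4*I*pi/5) + exp(2*I*pi/5)) + (exp(-2*I*pi/5) + exp(4*I*pi/5) + 2*exp(2*I*pi/5)) + (2*exp(-2*I*pi/5) + exp(-4*I*pi/5) + exp(2*I*pi/5)) + (exp(-2*I*pi/5) + exp(-4*I*pi/5) + 2*exp(4*I*pi/5))] = 0/5 = 0
  <chi_rho, chi_4> = (1/5)[1*(4)*conj(1) + 1*(1 + exp(-2*I*pi/5) + 2*exp(2*I*pi/5))*conj(exp(-2*I*pi/5)) + 1*(1 + exp(-4*I*pi/5) + 2*exp(4*I*pi/5))*conj(exp(-4*I*pi/5)) + 1*(1 + 2*exp(-4*I*pi/5) + exp(4*I*pi/5))*conj(exp(4*I*pi/5)) + 1*(1 + 2*exp(-2*I*pi/5) + exp(2*I*pi/5))*conj(exp(2*I*pi/5))]
      = (1/5)[(4) + (1 + exp(2*I*pi/5) + 2*exp(4*I*pi/5)) + (1 + 2*exp(-2*I*pi/5) + exp(4*I*pi/5)) + (1 + exp(-4*I*pi/5) + 2*exp(2*I*pi/5)) + (1 + 2*exp(-4*I*pi/5) + exp(-2*I*pi/5))] = 5/5 = 1
(Exp terms are combined using exp(i*s)*conj(exp(i*t)) = exp(i*(s-t)), and sums of them are collapsed using the identity that for every m > 1 the m distinct m-th roots of unity sum to 0, e.g. 1 + exp(2*I*pi/3) + exp(-2*I*pi/3) = 0.)
Dimension check: dim(rho) = sum (mult * dim) = 1*1 + 2*1 + 0*1 + 0*1 + 1*1 = 4 = chi_rho(e) = 4.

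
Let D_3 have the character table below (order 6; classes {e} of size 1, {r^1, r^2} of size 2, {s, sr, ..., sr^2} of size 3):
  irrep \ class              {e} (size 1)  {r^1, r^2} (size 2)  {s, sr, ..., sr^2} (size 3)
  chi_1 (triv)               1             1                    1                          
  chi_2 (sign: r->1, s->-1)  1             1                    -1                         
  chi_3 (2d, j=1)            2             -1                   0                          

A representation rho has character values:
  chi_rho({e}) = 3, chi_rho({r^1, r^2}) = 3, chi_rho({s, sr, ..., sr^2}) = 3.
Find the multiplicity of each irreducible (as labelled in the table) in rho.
Multiplicities: chi_1: 3, chi_2: 0, chi_3: 0.

Details: Use <chi_rho, chi> = (1/|G|) sum_C |C| * chi_rho(C) * conj(chi(C)) with |G| = 6 for each irreducible chi in the table:
  <chi_rho, chi_1> = (1/6)[1*(3)*conj(1) + 2*(3)*conj(1) + 3*(3)*conj(1)]
      = (1/6)[(3) + (6) + (9)] = 18/6 = 3
  <chi_rho, chi_2> = (1/6)[1*(3)*conj(1) + 2*(3)*conj(1) + 3*(3)*conj(-1)]
      = (1/6)[(3) + (6) + (-9)] = 0/6 = 0
  <chi_rho, chi_3> = (1/6)[1*(3)*conj(2) + 2*(3)*conj(-1) + 3*(3)*conj(0)]
      = (1/6)[(6) + (-6) + (0)] = 0/6 = 0
Dimension check: dim(rho) = sum (mult * dim) = 3*1 + 0*1 + 0*2 = 3 = chi_rho(e) = 3.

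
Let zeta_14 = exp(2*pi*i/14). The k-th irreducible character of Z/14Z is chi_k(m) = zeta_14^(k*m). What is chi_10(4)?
chi_10(4) = zeta_14^40 = exp(-2*I*pi/7)

Details: chi_10(4) = zeta_14^(10*4) = zeta_14^40. Since zeta_14^14 = 1, this equals zeta_14^12 = exp(2*pi*i*12/14) = exp(-2*I*pi/7).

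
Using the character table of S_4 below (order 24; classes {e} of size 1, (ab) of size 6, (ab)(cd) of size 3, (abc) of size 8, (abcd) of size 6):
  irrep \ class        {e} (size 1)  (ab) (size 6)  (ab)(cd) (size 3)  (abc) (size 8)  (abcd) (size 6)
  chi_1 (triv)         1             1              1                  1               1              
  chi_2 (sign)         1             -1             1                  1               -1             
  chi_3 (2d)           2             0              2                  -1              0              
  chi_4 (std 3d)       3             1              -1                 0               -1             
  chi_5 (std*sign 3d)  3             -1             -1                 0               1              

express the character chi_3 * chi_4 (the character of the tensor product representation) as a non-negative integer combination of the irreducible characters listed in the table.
chi_3 tensor chi_4 = chi_4 + chi_5 (all other irreducibles have multiplicity 0).

Working: The character of a tensor product is the pointwise product (chi_3 * chi_4)(C) = chi_3(C) * chi_4(C):
  {e}: (2)*(3), (ab): (0)*(1), (ab)(cd): (2)*(-1), (abc): (-1)*(0), (abcd): (0)*(-1)
so (chi_3 * chi_4) takes values
  {e} -> 6, (ab) -> 0, (ab)(cd) -> -2, (abc) -> 0, (abcd) -> 0.
Now take the inner product of this character with each irreducible chi from the table, <chi_3*chi_4, chi> = (1/24) sum_C |C| (chi_3*chi_4)(C) conj(chi(C)):
  <chi_3*chi_4, chi_1> = (1/24)[1*(6)*conj(1) + 6*(0)*conj(1) + 3*(-2)*conj(1) + 8*(0)*conj(1) + 6*(0)*conj(1)]
      = (1/24)[(6) + (0) + (-6) + (0) + (0)] = 0/24 = 0
  <chi_3*chi_4, chi_2> = (1/24)[1*(6)*conj(1) + 6*(0)*conj(-1) + 3*(-2)*conj(1) + 8*(0)*conj(1) + 6*(0)*conj(-1)]
      = (1/24)[(6) + (0) + (-6) + (0) + (0)] = 0/24 = 0
  <chi_3*chi_4, chi_3> = (1/24)[1*(6)*conj(2) + 6*(0)*conj(0) + 3*(-2)*conj(2) + 8*(0)*conj(-1) + 6*(0)*conj(0)]
      = (1/24)[(12) + (0) + (-12) + (0) + (0)] = 0/24 = 0
  <chi_3*chi_4, chi_4> = (1/24)[1*(6)*conj(3) + 6*(0)*conj(1) + 3*(-2)*conj(-1) + 8*(0)*conj(0) + 6*(0)*conj(-1)]
      = (1/24)[(18) + (0) + (6) + (0) + (0)] = 24/24 = 1
  <chi_3*chi_4, chi_5> = (1/24)[1*(6)*conj(3) + 6*(0)*conj(-1) + 3*(-2)*conj(-1) + 8*(0)*conj(0) + 6*(0)*conj(1)]
      = (1/24)[(18) + (0) + (6) + (0) + (0)] = 24/24 = 1
Hence the multiplicities are chi_4: 1, chi_5: 1. Dimension check: dim(chi_3)*dim(chi_4) = 2*3 = 6 and sum (mult * dim) = 1*3 + 1*3 = 6.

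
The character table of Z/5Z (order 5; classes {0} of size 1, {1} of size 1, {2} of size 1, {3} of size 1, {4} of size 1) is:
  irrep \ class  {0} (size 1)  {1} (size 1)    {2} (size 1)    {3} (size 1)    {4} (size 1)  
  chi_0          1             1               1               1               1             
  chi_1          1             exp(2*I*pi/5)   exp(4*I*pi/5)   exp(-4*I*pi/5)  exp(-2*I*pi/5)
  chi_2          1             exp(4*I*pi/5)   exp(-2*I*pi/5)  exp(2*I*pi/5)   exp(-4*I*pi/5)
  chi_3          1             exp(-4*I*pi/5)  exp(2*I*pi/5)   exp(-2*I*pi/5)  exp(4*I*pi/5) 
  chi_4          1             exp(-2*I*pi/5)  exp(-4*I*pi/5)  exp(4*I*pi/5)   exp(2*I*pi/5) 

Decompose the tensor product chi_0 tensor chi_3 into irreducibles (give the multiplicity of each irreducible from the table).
chi_0 tensor chi_3 = chi_3 (all other irreducibles have multiplicity 0).

Solution. The character of a tensor product is the pointwise product (chi_0 * chi_3)(C) = chi_0(C) * chi_3(C):
  {0}: (1)*(1), {1}: (1)*(exp(-4*I*pi/5)), {2}: (1)*(exp(2*I*pi/5)), {3}: (1)*(exp(-2*I*pi/5)), {4}: (1)*(exp(4*I*pi/5))
so (chi_0 * chi_3) takes values
  {0} -> 1, {1} -> exp(-4*I*pi/5), {2} -> exp(2*I*pi/5), {3} -> exp(-2*I*pi/5), {4} -> exp(4*I*pi/5).
Now take the inner product of this character with each irreducible chi from the table, <chi_0*chi_3, chi> = (1/5) sum_C |C| (chi_0*chi_3)(C) conj(chi(C)):
  <chi_0*chi_3, chi_0> = (1/5)[1*(1)*conj(1) + 1*(exp(-4*I*pi/5))*conj(1) + 1*(exp(2*I*pi/5))*conj(1) + 1*(exp(-2*I*pi/5))*conj(1) + 1*(exp(4*I*pi/5))*conj(1)]
      = (1/5)[(1) + (exp(-4*I*pi/5)) + (exp(2*I*pi/5)) + (exp(-2*I*pi/5)) + (exp(4*I*pi/5))] = 0/5 = 0
  <chi_0*chi_3, chi_1> = (1/5)[1*(1)*conj(1) + 1*(exp(-4*I*pi/5))*conj(exp(2*I*pi/5)) + 1*(exp(2*I*pi/5))*conj(exp(4*I*pi/5)) + 1*(exp(-2*I*pi/5))*conj(exp(-4*I*pi/5)) + 1*(exp(4*I*pi/5))*conj(exp(-2*I*pi/5))]
      = (1/5)[(1) + (exp(4*I*pi/5)) + (exp(-2*I*pi/5)) + (exp(2*I*pi/5)) + (exp(-4*I*pi/5))] = 0/5 = 0
  <chi_0*chi_3, chi_2> = (1/5)[1*(1)*conj(1) + 1*(exp(-4*I*pi/5))*conj(exp(4*I*pi/5)) + 1*(exp(2*I*pi/5))*conj(exp(-2*I*pi/5)) + 1*(exp(-2*I*pi/5))*conj(exp(2*I*pi/5)) + 1*(exp(4*I*pi/5))*conj(exp(-4*I*pi/5))]
      = (1/5)[(1) + (exp(2*I*pi/5)) + (exp(4*I*pi/5)) + (exp(-4*I*pi/5)) + (exp(-2*I*pi/5))] = 0/5 = 0
  <chi_0*chi_3, chi_3> = (1/5)[1*(1)*conj(1) + 1*(exp(-4*I*pi/5))*conj(exp(-4*I*pi/5)) + 1*(exp(2*I*pi/5))*conj(exp(2*I*pi/5)) + 1*(exp(-2*I*pi/5))*conj(exp(-2*I*pi/5)) + 1*(exp(4*I*pi/5))*conj(exp(4*I*pi/5))]
      = (1/5)[(1) + (1) + (1) + (1) + (1)] = 5/5 = 1
  <chi_0*chi_3, chi_4> = (1/5)[1*(1)*conj(1) + 1*(exp(-4*I*pi/5))*conj(exp(-2*I*pi/5)) + 1*(exp(2*I*pi/5))*conj(exp(-4*I*pi/5)) + 1*(exp(-2*I*pi/5))*conj(exp(4*I*pi/5)) + 1*(exp(4*I*pi/5))*conj(exp(2*I*pi/5))]
      = (1/5)[(1) + (exp(-2*I*pi/5)) + (exp(-4*I*pi/5)) + (exp(4*I*pi/5)) + (exp(2*I*pi/5))] = 0/5 = 0
(Exp terms are combined using exp(i*s)*conj(exp(i*t)) = exp(i*(s-t)), and sums of them are collapsed using the identity that for every m > 1 the m distinct m-th roots of unity sum to 0, e.g. 1 + exp(2*I*pi/3) + exp(-2*I*pi/3) = 0.)
Hence the multiplicities are chi_3: 1. Dimension check: dim(chi_0)*dim(chi_3) = 1*1 = 1 and sum (mult * dim) = 1*1 = 1.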